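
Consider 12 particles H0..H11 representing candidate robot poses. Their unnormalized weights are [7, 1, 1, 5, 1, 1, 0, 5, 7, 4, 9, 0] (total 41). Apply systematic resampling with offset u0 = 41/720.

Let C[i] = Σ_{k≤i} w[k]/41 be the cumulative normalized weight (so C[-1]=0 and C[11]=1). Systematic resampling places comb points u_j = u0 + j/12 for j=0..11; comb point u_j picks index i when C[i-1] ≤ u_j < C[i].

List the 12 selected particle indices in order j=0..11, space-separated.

C = [7/41, 8/41, 9/41, 14/41, 15/41, 16/41, 16/41, 21/41, 28/41, 32/41, 1, 1]
j=0: u_0=41/720 ∈ [0, 7/41) → index 0
j=1: u_1=101/720 ∈ [0, 7/41) → index 0
j=2: u_2=161/720 ∈ [9/41, 14/41) → index 3
j=3: u_3=221/720 ∈ [9/41, 14/41) → index 3
j=4: u_4=281/720 ∈ [16/41, 21/41) → index 7
j=5: u_5=341/720 ∈ [16/41, 21/41) → index 7
j=6: u_6=401/720 ∈ [21/41, 28/41) → index 8
j=7: u_7=461/720 ∈ [21/41, 28/41) → index 8
j=8: u_8=521/720 ∈ [28/41, 32/41) → index 9
j=9: u_9=581/720 ∈ [32/41, 1) → index 10
j=10: u_10=641/720 ∈ [32/41, 1) → index 10
j=11: u_11=701/720 ∈ [32/41, 1) → index 10

0 0 3 3 7 7 8 8 9 10 10 10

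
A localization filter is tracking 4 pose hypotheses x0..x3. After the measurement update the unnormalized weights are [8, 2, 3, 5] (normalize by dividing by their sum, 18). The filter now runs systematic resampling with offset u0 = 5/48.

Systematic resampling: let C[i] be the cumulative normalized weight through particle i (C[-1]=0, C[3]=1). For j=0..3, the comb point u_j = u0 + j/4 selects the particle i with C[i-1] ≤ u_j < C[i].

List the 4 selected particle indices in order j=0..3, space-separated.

C = [4/9, 5/9, 13/18, 1]
j=0: u_0=5/48 ∈ [0, 4/9) → index 0
j=1: u_1=17/48 ∈ [0, 4/9) → index 0
j=2: u_2=29/48 ∈ [5/9, 13/18) → index 2
j=3: u_3=41/48 ∈ [13/18, 1) → index 3

0 0 2 3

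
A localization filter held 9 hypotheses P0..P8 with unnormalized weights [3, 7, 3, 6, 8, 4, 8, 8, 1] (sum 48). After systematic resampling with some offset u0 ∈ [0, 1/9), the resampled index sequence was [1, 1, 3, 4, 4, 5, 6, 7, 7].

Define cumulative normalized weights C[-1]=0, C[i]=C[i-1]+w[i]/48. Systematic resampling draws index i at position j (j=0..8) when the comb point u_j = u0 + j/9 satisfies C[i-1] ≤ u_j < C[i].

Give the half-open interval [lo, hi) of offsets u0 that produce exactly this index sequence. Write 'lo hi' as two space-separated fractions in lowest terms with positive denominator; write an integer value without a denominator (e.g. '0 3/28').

1/16 13/144

C = [1/16, 5/24, 13/48, 19/48, 9/16, 31/48, 13/16, 47/48, 1]
j=0 picked index 1: u0 ∈ [1/16, 5/24)
j=1 picked index 1: u0 ∈ [-7/144, 7/72)
j=2 picked index 3: u0 ∈ [7/144, 25/144)
j=3 picked index 4: u0 ∈ [1/16, 11/48)
j=4 picked index 4: u0 ∈ [-7/144, 17/144)
j=5 picked index 5: u0 ∈ [1/144, 13/144)
j=6 picked index 6: u0 ∈ [-1/48, 7/48)
j=7 picked index 7: u0 ∈ [5/144, 29/144)
j=8 picked index 7: u0 ∈ [-11/144, 13/144)
intersection: [1/16, 13/144)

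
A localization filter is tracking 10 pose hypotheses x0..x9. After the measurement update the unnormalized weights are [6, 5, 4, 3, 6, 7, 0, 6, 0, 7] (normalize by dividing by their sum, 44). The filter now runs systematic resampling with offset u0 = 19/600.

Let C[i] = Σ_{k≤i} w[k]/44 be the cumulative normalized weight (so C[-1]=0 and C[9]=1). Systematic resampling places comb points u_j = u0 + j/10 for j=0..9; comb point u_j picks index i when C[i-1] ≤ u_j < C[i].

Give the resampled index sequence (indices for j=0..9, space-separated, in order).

C = [3/22, 1/4, 15/44, 9/22, 6/11, 31/44, 31/44, 37/44, 37/44, 1]
j=0: u_0=19/600 ∈ [0, 3/22) → index 0
j=1: u_1=79/600 ∈ [0, 3/22) → index 0
j=2: u_2=139/600 ∈ [3/22, 1/4) → index 1
j=3: u_3=199/600 ∈ [1/4, 15/44) → index 2
j=4: u_4=259/600 ∈ [9/22, 6/11) → index 4
j=5: u_5=319/600 ∈ [9/22, 6/11) → index 4
j=6: u_6=379/600 ∈ [6/11, 31/44) → index 5
j=7: u_7=439/600 ∈ [31/44, 37/44) → index 7
j=8: u_8=499/600 ∈ [31/44, 37/44) → index 7
j=9: u_9=559/600 ∈ [37/44, 1) → index 9

0 0 1 2 4 4 5 7 7 9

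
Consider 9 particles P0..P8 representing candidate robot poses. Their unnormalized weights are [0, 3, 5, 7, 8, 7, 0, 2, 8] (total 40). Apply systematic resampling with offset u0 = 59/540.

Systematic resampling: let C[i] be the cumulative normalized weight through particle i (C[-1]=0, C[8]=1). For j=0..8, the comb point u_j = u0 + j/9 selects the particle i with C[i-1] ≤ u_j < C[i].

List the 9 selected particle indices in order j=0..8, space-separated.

C = [0, 3/40, 1/5, 3/8, 23/40, 3/4, 3/4, 4/5, 1]
j=0: u_0=59/540 ∈ [3/40, 1/5) → index 2
j=1: u_1=119/540 ∈ [1/5, 3/8) → index 3
j=2: u_2=179/540 ∈ [1/5, 3/8) → index 3
j=3: u_3=239/540 ∈ [3/8, 23/40) → index 4
j=4: u_4=299/540 ∈ [3/8, 23/40) → index 4
j=5: u_5=359/540 ∈ [23/40, 3/4) → index 5
j=6: u_6=419/540 ∈ [3/4, 4/5) → index 7
j=7: u_7=479/540 ∈ [4/5, 1) → index 8
j=8: u_8=539/540 ∈ [4/5, 1) → index 8

2 3 3 4 4 5 7 8 8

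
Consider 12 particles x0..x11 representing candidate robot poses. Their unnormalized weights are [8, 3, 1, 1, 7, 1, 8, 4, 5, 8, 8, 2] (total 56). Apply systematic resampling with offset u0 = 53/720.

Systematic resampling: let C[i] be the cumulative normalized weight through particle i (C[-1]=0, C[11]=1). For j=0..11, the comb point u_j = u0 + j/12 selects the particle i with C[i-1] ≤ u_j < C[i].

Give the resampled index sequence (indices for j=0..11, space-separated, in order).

0 1 4 4 6 6 7 8 9 10 10 11

C = [1/7, 11/56, 3/14, 13/56, 5/14, 3/8, 29/56, 33/56, 19/28, 23/28, 27/28, 1]
j=0: u_0=53/720 ∈ [0, 1/7) → index 0
j=1: u_1=113/720 ∈ [1/7, 11/56) → index 1
j=2: u_2=173/720 ∈ [13/56, 5/14) → index 4
j=3: u_3=233/720 ∈ [13/56, 5/14) → index 4
j=4: u_4=293/720 ∈ [3/8, 29/56) → index 6
j=5: u_5=353/720 ∈ [3/8, 29/56) → index 6
j=6: u_6=413/720 ∈ [29/56, 33/56) → index 7
j=7: u_7=473/720 ∈ [33/56, 19/28) → index 8
j=8: u_8=533/720 ∈ [19/28, 23/28) → index 9
j=9: u_9=593/720 ∈ [23/28, 27/28) → index 10
j=10: u_10=653/720 ∈ [23/28, 27/28) → index 10
j=11: u_11=713/720 ∈ [27/28, 1) → index 11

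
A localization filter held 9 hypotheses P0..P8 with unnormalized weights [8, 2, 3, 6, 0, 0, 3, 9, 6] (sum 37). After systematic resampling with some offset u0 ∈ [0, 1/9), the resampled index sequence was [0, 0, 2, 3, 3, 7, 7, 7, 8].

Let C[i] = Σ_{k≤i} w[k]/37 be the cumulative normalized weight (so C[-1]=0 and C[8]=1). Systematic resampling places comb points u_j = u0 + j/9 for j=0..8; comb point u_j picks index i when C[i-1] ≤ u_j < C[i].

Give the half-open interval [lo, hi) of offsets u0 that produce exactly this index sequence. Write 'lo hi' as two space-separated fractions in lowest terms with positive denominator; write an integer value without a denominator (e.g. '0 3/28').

16/333 20/333

C = [8/37, 10/37, 13/37, 19/37, 19/37, 19/37, 22/37, 31/37, 1]
j=0 picked index 0: u0 ∈ [0, 8/37)
j=1 picked index 0: u0 ∈ [-1/9, 35/333)
j=2 picked index 2: u0 ∈ [16/333, 43/333)
j=3 picked index 3: u0 ∈ [2/111, 20/111)
j=4 picked index 3: u0 ∈ [-31/333, 23/333)
j=5 picked index 7: u0 ∈ [13/333, 94/333)
j=6 picked index 7: u0 ∈ [-8/111, 19/111)
j=7 picked index 7: u0 ∈ [-61/333, 20/333)
j=8 picked index 8: u0 ∈ [-17/333, 1/9)
intersection: [16/333, 20/333)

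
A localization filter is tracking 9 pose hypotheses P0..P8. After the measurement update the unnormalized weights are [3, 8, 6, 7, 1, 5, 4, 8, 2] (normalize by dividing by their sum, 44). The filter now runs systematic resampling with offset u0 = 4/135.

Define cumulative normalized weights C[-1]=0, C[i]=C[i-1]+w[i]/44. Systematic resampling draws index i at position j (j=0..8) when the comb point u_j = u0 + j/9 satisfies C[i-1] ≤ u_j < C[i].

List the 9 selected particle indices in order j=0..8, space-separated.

0 1 2 2 3 5 6 7 7

C = [3/44, 1/4, 17/44, 6/11, 25/44, 15/22, 17/22, 21/22, 1]
j=0: u_0=4/135 ∈ [0, 3/44) → index 0
j=1: u_1=19/135 ∈ [3/44, 1/4) → index 1
j=2: u_2=34/135 ∈ [1/4, 17/44) → index 2
j=3: u_3=49/135 ∈ [1/4, 17/44) → index 2
j=4: u_4=64/135 ∈ [17/44, 6/11) → index 3
j=5: u_5=79/135 ∈ [25/44, 15/22) → index 5
j=6: u_6=94/135 ∈ [15/22, 17/22) → index 6
j=7: u_7=109/135 ∈ [17/22, 21/22) → index 7
j=8: u_8=124/135 ∈ [17/22, 21/22) → index 7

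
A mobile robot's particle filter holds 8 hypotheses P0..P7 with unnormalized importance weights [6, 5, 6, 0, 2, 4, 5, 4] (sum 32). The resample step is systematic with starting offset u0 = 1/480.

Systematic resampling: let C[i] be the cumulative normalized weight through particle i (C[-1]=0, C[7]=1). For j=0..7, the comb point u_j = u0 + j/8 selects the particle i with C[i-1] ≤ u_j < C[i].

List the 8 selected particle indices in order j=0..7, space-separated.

0 0 1 2 2 5 6 7

C = [3/16, 11/32, 17/32, 17/32, 19/32, 23/32, 7/8, 1]
j=0: u_0=1/480 ∈ [0, 3/16) → index 0
j=1: u_1=61/480 ∈ [0, 3/16) → index 0
j=2: u_2=121/480 ∈ [3/16, 11/32) → index 1
j=3: u_3=181/480 ∈ [11/32, 17/32) → index 2
j=4: u_4=241/480 ∈ [11/32, 17/32) → index 2
j=5: u_5=301/480 ∈ [19/32, 23/32) → index 5
j=6: u_6=361/480 ∈ [23/32, 7/8) → index 6
j=7: u_7=421/480 ∈ [7/8, 1) → index 7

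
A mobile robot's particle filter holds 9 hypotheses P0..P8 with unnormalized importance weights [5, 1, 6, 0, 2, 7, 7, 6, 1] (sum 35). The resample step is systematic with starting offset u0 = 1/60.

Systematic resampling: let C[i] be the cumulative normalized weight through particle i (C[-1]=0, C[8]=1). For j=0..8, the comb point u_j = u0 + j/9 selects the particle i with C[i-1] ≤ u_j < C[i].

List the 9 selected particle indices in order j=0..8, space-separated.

C = [1/7, 6/35, 12/35, 12/35, 2/5, 3/5, 4/5, 34/35, 1]
j=0: u_0=1/60 ∈ [0, 1/7) → index 0
j=1: u_1=23/180 ∈ [0, 1/7) → index 0
j=2: u_2=43/180 ∈ [6/35, 12/35) → index 2
j=3: u_3=7/20 ∈ [12/35, 2/5) → index 4
j=4: u_4=83/180 ∈ [2/5, 3/5) → index 5
j=5: u_5=103/180 ∈ [2/5, 3/5) → index 5
j=6: u_6=41/60 ∈ [3/5, 4/5) → index 6
j=7: u_7=143/180 ∈ [3/5, 4/5) → index 6
j=8: u_8=163/180 ∈ [4/5, 34/35) → index 7

0 0 2 4 5 5 6 6 7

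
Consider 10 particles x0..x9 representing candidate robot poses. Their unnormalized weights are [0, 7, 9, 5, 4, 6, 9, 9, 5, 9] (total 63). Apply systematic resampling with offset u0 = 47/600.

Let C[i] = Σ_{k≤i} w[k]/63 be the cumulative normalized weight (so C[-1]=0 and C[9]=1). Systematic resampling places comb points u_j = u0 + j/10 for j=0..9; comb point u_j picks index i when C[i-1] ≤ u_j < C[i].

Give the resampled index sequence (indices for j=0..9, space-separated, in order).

C = [0, 1/9, 16/63, 1/3, 25/63, 31/63, 40/63, 7/9, 6/7, 1]
j=0: u_0=47/600 ∈ [0, 1/9) → index 1
j=1: u_1=107/600 ∈ [1/9, 16/63) → index 2
j=2: u_2=167/600 ∈ [16/63, 1/3) → index 3
j=3: u_3=227/600 ∈ [1/3, 25/63) → index 4
j=4: u_4=287/600 ∈ [25/63, 31/63) → index 5
j=5: u_5=347/600 ∈ [31/63, 40/63) → index 6
j=6: u_6=407/600 ∈ [40/63, 7/9) → index 7
j=7: u_7=467/600 ∈ [7/9, 6/7) → index 8
j=8: u_8=527/600 ∈ [6/7, 1) → index 9
j=9: u_9=587/600 ∈ [6/7, 1) → index 9

1 2 3 4 5 6 7 8 9 9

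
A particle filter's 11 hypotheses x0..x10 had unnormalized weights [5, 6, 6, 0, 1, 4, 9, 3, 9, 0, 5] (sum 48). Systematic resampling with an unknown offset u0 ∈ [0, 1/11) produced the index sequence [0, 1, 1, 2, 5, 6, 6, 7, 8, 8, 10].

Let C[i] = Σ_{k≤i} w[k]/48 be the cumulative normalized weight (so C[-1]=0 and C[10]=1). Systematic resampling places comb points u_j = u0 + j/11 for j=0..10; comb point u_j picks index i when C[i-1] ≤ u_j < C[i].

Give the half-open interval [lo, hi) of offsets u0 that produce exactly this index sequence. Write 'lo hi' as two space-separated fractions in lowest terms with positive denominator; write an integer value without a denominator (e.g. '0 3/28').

C = [5/48, 11/48, 17/48, 17/48, 3/8, 11/24, 31/48, 17/24, 43/48, 43/48, 1]
j=0 picked index 0: u0 ∈ [0, 5/48)
j=1 picked index 1: u0 ∈ [7/528, 73/528)
j=2 picked index 1: u0 ∈ [-41/528, 25/528)
j=3 picked index 2: u0 ∈ [-23/528, 43/528)
j=4 picked index 5: u0 ∈ [1/88, 25/264)
j=5 picked index 6: u0 ∈ [1/264, 101/528)
j=6 picked index 6: u0 ∈ [-23/264, 53/528)
j=7 picked index 7: u0 ∈ [5/528, 19/264)
j=8 picked index 8: u0 ∈ [-5/264, 89/528)
j=9 picked index 8: u0 ∈ [-29/264, 41/528)
j=10 picked index 10: u0 ∈ [-7/528, 1/11)
intersection: [7/528, 25/528)

7/528 25/528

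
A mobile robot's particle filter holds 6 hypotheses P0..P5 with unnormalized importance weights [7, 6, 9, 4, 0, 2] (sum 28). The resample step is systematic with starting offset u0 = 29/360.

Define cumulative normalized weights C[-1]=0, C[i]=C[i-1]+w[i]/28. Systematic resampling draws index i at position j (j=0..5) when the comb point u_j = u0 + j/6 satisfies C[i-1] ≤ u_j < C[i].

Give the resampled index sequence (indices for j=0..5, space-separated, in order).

0 0 1 2 2 3

C = [1/4, 13/28, 11/14, 13/14, 13/14, 1]
j=0: u_0=29/360 ∈ [0, 1/4) → index 0
j=1: u_1=89/360 ∈ [0, 1/4) → index 0
j=2: u_2=149/360 ∈ [1/4, 13/28) → index 1
j=3: u_3=209/360 ∈ [13/28, 11/14) → index 2
j=4: u_4=269/360 ∈ [13/28, 11/14) → index 2
j=5: u_5=329/360 ∈ [11/14, 13/14) → index 3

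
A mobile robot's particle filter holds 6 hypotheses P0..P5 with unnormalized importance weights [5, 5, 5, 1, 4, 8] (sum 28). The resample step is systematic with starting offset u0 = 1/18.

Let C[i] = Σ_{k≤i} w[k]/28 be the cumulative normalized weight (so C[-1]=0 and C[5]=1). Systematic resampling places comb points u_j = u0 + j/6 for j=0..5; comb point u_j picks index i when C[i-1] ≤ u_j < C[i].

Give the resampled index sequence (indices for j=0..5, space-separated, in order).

C = [5/28, 5/14, 15/28, 4/7, 5/7, 1]
j=0: u_0=1/18 ∈ [0, 5/28) → index 0
j=1: u_1=2/9 ∈ [5/28, 5/14) → index 1
j=2: u_2=7/18 ∈ [5/14, 15/28) → index 2
j=3: u_3=5/9 ∈ [15/28, 4/7) → index 3
j=4: u_4=13/18 ∈ [5/7, 1) → index 5
j=5: u_5=8/9 ∈ [5/7, 1) → index 5

0 1 2 3 5 5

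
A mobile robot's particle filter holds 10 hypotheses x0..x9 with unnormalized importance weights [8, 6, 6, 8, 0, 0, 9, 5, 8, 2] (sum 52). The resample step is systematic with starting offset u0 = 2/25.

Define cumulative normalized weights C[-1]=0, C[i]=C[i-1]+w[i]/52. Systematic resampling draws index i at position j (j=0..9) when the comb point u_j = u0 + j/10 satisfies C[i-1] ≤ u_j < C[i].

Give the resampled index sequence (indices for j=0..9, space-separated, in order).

C = [2/13, 7/26, 5/13, 7/13, 7/13, 7/13, 37/52, 21/26, 25/26, 1]
j=0: u_0=2/25 ∈ [0, 2/13) → index 0
j=1: u_1=9/50 ∈ [2/13, 7/26) → index 1
j=2: u_2=7/25 ∈ [7/26, 5/13) → index 2
j=3: u_3=19/50 ∈ [7/26, 5/13) → index 2
j=4: u_4=12/25 ∈ [5/13, 7/13) → index 3
j=5: u_5=29/50 ∈ [7/13, 37/52) → index 6
j=6: u_6=17/25 ∈ [7/13, 37/52) → index 6
j=7: u_7=39/50 ∈ [37/52, 21/26) → index 7
j=8: u_8=22/25 ∈ [21/26, 25/26) → index 8
j=9: u_9=49/50 ∈ [25/26, 1) → index 9

0 1 2 2 3 6 6 7 8 9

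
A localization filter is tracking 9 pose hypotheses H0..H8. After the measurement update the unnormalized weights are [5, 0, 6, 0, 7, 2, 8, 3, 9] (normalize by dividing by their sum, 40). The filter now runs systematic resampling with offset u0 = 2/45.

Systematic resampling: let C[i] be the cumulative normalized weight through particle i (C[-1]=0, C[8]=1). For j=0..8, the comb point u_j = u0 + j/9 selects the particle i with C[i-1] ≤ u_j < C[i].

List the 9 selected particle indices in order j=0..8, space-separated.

0 2 2 4 5 6 7 8 8

C = [1/8, 1/8, 11/40, 11/40, 9/20, 1/2, 7/10, 31/40, 1]
j=0: u_0=2/45 ∈ [0, 1/8) → index 0
j=1: u_1=7/45 ∈ [1/8, 11/40) → index 2
j=2: u_2=4/15 ∈ [1/8, 11/40) → index 2
j=3: u_3=17/45 ∈ [11/40, 9/20) → index 4
j=4: u_4=22/45 ∈ [9/20, 1/2) → index 5
j=5: u_5=3/5 ∈ [1/2, 7/10) → index 6
j=6: u_6=32/45 ∈ [7/10, 31/40) → index 7
j=7: u_7=37/45 ∈ [31/40, 1) → index 8
j=8: u_8=14/15 ∈ [31/40, 1) → index 8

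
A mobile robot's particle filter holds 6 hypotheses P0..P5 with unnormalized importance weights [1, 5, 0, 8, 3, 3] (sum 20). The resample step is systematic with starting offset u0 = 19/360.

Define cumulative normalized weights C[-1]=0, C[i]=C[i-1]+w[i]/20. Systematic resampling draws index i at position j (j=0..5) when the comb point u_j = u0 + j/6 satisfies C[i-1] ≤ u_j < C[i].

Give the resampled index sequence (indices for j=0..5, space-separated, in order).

1 1 3 3 4 5

C = [1/20, 3/10, 3/10, 7/10, 17/20, 1]
j=0: u_0=19/360 ∈ [1/20, 3/10) → index 1
j=1: u_1=79/360 ∈ [1/20, 3/10) → index 1
j=2: u_2=139/360 ∈ [3/10, 7/10) → index 3
j=3: u_3=199/360 ∈ [3/10, 7/10) → index 3
j=4: u_4=259/360 ∈ [7/10, 17/20) → index 4
j=5: u_5=319/360 ∈ [17/20, 1) → index 5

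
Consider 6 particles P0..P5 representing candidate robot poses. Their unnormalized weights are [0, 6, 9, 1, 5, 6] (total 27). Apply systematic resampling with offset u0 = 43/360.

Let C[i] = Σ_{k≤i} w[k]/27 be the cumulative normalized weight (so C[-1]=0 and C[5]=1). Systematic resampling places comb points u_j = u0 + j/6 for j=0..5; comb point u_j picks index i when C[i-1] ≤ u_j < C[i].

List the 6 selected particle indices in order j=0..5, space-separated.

C = [0, 2/9, 5/9, 16/27, 7/9, 1]
j=0: u_0=43/360 ∈ [0, 2/9) → index 1
j=1: u_1=103/360 ∈ [2/9, 5/9) → index 2
j=2: u_2=163/360 ∈ [2/9, 5/9) → index 2
j=3: u_3=223/360 ∈ [16/27, 7/9) → index 4
j=4: u_4=283/360 ∈ [7/9, 1) → index 5
j=5: u_5=343/360 ∈ [7/9, 1) → index 5

1 2 2 4 5 5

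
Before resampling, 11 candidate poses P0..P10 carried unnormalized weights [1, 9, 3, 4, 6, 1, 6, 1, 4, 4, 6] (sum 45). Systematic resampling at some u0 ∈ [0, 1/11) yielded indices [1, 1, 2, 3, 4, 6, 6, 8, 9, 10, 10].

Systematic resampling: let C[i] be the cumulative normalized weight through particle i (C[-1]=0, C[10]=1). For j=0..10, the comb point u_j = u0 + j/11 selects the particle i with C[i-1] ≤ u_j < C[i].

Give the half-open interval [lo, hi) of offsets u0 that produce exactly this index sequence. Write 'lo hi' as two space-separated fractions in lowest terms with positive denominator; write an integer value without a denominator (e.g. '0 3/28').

13/165 1/11

C = [1/45, 2/9, 13/45, 17/45, 23/45, 8/15, 2/3, 31/45, 7/9, 13/15, 1]
j=0 picked index 1: u0 ∈ [1/45, 2/9)
j=1 picked index 1: u0 ∈ [-34/495, 13/99)
j=2 picked index 2: u0 ∈ [4/99, 53/495)
j=3 picked index 3: u0 ∈ [8/495, 52/495)
j=4 picked index 4: u0 ∈ [7/495, 73/495)
j=5 picked index 6: u0 ∈ [13/165, 7/33)
j=6 picked index 6: u0 ∈ [-2/165, 4/33)
j=7 picked index 8: u0 ∈ [26/495, 14/99)
j=8 picked index 9: u0 ∈ [5/99, 23/165)
j=9 picked index 10: u0 ∈ [8/165, 2/11)
j=10 picked index 10: u0 ∈ [-7/165, 1/11)
intersection: [13/165, 1/11)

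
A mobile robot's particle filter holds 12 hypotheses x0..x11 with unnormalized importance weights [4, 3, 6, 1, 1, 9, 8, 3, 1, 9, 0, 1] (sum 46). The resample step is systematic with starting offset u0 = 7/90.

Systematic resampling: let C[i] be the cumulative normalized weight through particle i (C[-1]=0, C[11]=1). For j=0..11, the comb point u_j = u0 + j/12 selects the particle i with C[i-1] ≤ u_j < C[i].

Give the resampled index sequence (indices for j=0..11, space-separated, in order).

C = [2/23, 7/46, 13/46, 7/23, 15/46, 12/23, 16/23, 35/46, 18/23, 45/46, 45/46, 1]
j=0: u_0=7/90 ∈ [0, 2/23) → index 0
j=1: u_1=29/180 ∈ [7/46, 13/46) → index 2
j=2: u_2=11/45 ∈ [7/46, 13/46) → index 2
j=3: u_3=59/180 ∈ [15/46, 12/23) → index 5
j=4: u_4=37/90 ∈ [15/46, 12/23) → index 5
j=5: u_5=89/180 ∈ [15/46, 12/23) → index 5
j=6: u_6=26/45 ∈ [12/23, 16/23) → index 6
j=7: u_7=119/180 ∈ [12/23, 16/23) → index 6
j=8: u_8=67/90 ∈ [16/23, 35/46) → index 7
j=9: u_9=149/180 ∈ [18/23, 45/46) → index 9
j=10: u_10=41/45 ∈ [18/23, 45/46) → index 9
j=11: u_11=179/180 ∈ [45/46, 1) → index 11

0 2 2 5 5 5 6 6 7 9 9 11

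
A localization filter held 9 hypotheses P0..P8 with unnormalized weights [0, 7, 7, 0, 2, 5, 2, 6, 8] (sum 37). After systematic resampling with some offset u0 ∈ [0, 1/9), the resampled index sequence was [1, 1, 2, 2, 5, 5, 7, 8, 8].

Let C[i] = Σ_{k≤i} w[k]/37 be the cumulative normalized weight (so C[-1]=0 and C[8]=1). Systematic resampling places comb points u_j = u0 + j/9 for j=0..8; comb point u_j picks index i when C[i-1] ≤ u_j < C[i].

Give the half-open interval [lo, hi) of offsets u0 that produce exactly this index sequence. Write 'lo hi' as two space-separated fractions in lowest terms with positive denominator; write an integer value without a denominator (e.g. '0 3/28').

2/333 4/333

C = [0, 7/37, 14/37, 14/37, 16/37, 21/37, 23/37, 29/37, 1]
j=0 picked index 1: u0 ∈ [0, 7/37)
j=1 picked index 1: u0 ∈ [-1/9, 26/333)
j=2 picked index 2: u0 ∈ [-11/333, 52/333)
j=3 picked index 2: u0 ∈ [-16/111, 5/111)
j=4 picked index 5: u0 ∈ [-4/333, 41/333)
j=5 picked index 5: u0 ∈ [-41/333, 4/333)
j=6 picked index 7: u0 ∈ [-5/111, 13/111)
j=7 picked index 8: u0 ∈ [2/333, 2/9)
j=8 picked index 8: u0 ∈ [-35/333, 1/9)
intersection: [2/333, 4/333)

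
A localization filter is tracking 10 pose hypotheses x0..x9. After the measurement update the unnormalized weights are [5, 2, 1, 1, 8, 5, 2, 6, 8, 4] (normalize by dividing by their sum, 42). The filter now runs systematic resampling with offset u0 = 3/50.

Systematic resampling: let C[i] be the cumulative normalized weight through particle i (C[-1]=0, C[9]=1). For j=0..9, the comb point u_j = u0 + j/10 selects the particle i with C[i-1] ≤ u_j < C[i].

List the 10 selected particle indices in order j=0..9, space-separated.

0 1 4 4 5 6 7 8 8 9

C = [5/42, 1/6, 4/21, 3/14, 17/42, 11/21, 4/7, 5/7, 19/21, 1]
j=0: u_0=3/50 ∈ [0, 5/42) → index 0
j=1: u_1=4/25 ∈ [5/42, 1/6) → index 1
j=2: u_2=13/50 ∈ [3/14, 17/42) → index 4
j=3: u_3=9/25 ∈ [3/14, 17/42) → index 4
j=4: u_4=23/50 ∈ [17/42, 11/21) → index 5
j=5: u_5=14/25 ∈ [11/21, 4/7) → index 6
j=6: u_6=33/50 ∈ [4/7, 5/7) → index 7
j=7: u_7=19/25 ∈ [5/7, 19/21) → index 8
j=8: u_8=43/50 ∈ [5/7, 19/21) → index 8
j=9: u_9=24/25 ∈ [19/21, 1) → index 9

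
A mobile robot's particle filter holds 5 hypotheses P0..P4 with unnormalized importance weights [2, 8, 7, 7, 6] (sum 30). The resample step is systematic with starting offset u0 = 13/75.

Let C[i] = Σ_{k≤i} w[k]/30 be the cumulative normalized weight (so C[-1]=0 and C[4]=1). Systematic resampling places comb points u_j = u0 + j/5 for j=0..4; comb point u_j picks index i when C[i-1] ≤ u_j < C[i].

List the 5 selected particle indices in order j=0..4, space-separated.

1 2 3 3 4

C = [1/15, 1/3, 17/30, 4/5, 1]
j=0: u_0=13/75 ∈ [1/15, 1/3) → index 1
j=1: u_1=28/75 ∈ [1/3, 17/30) → index 2
j=2: u_2=43/75 ∈ [17/30, 4/5) → index 3
j=3: u_3=58/75 ∈ [17/30, 4/5) → index 3
j=4: u_4=73/75 ∈ [4/5, 1) → index 4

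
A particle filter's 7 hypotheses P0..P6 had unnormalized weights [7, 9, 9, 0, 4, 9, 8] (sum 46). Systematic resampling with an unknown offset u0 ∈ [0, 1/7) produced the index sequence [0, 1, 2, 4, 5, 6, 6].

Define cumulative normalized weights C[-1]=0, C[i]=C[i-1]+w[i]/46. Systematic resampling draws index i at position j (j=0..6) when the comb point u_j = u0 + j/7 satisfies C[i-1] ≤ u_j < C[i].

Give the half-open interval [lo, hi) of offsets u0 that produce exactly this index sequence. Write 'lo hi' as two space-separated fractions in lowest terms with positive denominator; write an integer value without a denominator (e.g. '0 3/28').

37/322 1/7

C = [7/46, 8/23, 25/46, 25/46, 29/46, 19/23, 1]
j=0 picked index 0: u0 ∈ [0, 7/46)
j=1 picked index 1: u0 ∈ [3/322, 33/161)
j=2 picked index 2: u0 ∈ [10/161, 83/322)
j=3 picked index 4: u0 ∈ [37/322, 65/322)
j=4 picked index 5: u0 ∈ [19/322, 41/161)
j=5 picked index 6: u0 ∈ [18/161, 2/7)
j=6 picked index 6: u0 ∈ [-5/161, 1/7)
intersection: [37/322, 1/7)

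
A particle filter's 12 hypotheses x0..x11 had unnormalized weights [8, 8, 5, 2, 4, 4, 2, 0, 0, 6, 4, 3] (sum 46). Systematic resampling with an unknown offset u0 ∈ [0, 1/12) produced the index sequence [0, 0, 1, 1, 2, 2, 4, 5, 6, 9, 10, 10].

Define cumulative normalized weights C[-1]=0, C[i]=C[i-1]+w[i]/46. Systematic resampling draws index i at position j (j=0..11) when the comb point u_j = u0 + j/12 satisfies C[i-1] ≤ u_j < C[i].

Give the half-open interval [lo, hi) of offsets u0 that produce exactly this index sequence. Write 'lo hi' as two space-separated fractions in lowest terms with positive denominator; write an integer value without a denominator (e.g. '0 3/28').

C = [4/23, 8/23, 21/46, 1/2, 27/46, 31/46, 33/46, 33/46, 33/46, 39/46, 43/46, 1]
j=0 picked index 0: u0 ∈ [0, 4/23)
j=1 picked index 0: u0 ∈ [-1/12, 25/276)
j=2 picked index 1: u0 ∈ [1/138, 25/138)
j=3 picked index 1: u0 ∈ [-7/92, 9/92)
j=4 picked index 2: u0 ∈ [1/69, 17/138)
j=5 picked index 2: u0 ∈ [-19/276, 11/276)
j=6 picked index 4: u0 ∈ [0, 2/23)
j=7 picked index 5: u0 ∈ [1/276, 25/276)
j=8 picked index 6: u0 ∈ [1/138, 7/138)
j=9 picked index 9: u0 ∈ [-3/92, 9/92)
j=10 picked index 10: u0 ∈ [1/69, 7/69)
j=11 picked index 10: u0 ∈ [-19/276, 5/276)
intersection: [1/69, 5/276)

1/69 5/276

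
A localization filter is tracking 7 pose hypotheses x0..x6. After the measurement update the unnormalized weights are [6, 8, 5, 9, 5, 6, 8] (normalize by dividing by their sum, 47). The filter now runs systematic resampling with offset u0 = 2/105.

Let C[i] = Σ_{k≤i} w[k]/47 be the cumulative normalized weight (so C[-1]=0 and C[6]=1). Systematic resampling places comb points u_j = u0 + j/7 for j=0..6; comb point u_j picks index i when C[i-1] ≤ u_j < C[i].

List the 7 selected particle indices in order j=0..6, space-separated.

C = [6/47, 14/47, 19/47, 28/47, 33/47, 39/47, 1]
j=0: u_0=2/105 ∈ [0, 6/47) → index 0
j=1: u_1=17/105 ∈ [6/47, 14/47) → index 1
j=2: u_2=32/105 ∈ [14/47, 19/47) → index 2
j=3: u_3=47/105 ∈ [19/47, 28/47) → index 3
j=4: u_4=62/105 ∈ [19/47, 28/47) → index 3
j=5: u_5=11/15 ∈ [33/47, 39/47) → index 5
j=6: u_6=92/105 ∈ [39/47, 1) → index 6

0 1 2 3 3 5 6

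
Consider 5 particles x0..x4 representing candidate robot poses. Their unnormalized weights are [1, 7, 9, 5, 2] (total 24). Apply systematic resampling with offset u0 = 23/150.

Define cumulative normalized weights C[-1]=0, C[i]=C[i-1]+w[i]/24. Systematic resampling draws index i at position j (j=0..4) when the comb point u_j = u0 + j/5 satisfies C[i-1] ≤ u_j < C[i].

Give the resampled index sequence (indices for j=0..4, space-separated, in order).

C = [1/24, 1/3, 17/24, 11/12, 1]
j=0: u_0=23/150 ∈ [1/24, 1/3) → index 1
j=1: u_1=53/150 ∈ [1/3, 17/24) → index 2
j=2: u_2=83/150 ∈ [1/3, 17/24) → index 2
j=3: u_3=113/150 ∈ [17/24, 11/12) → index 3
j=4: u_4=143/150 ∈ [11/12, 1) → index 4

1 2 2 3 4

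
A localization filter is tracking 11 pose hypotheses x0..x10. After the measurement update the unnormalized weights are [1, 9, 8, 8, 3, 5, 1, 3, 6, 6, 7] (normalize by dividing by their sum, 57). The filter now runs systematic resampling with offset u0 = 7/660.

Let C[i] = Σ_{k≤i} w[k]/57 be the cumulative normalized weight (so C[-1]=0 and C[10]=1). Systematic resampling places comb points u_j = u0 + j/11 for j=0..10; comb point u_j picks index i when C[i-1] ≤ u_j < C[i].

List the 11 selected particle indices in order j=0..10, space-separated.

C = [1/57, 10/57, 6/19, 26/57, 29/57, 34/57, 35/57, 2/3, 44/57, 50/57, 1]
j=0: u_0=7/660 ∈ [0, 1/57) → index 0
j=1: u_1=67/660 ∈ [1/57, 10/57) → index 1
j=2: u_2=127/660 ∈ [10/57, 6/19) → index 2
j=3: u_3=17/60 ∈ [10/57, 6/19) → index 2
j=4: u_4=247/660 ∈ [6/19, 26/57) → index 3
j=5: u_5=307/660 ∈ [26/57, 29/57) → index 4
j=6: u_6=367/660 ∈ [29/57, 34/57) → index 5
j=7: u_7=427/660 ∈ [35/57, 2/3) → index 7
j=8: u_8=487/660 ∈ [2/3, 44/57) → index 8
j=9: u_9=547/660 ∈ [44/57, 50/57) → index 9
j=10: u_10=607/660 ∈ [50/57, 1) → index 10

0 1 2 2 3 4 5 7 8 9 10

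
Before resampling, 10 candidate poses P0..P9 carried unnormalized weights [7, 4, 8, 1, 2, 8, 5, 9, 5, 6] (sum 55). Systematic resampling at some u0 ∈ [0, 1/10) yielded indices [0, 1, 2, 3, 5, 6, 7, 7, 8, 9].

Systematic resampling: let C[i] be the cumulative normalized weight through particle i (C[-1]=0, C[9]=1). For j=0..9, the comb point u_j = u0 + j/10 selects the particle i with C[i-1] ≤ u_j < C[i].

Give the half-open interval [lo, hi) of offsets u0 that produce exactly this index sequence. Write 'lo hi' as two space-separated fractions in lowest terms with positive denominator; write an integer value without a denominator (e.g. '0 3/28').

C = [7/55, 1/5, 19/55, 4/11, 2/5, 6/11, 7/11, 4/5, 49/55, 1]
j=0 picked index 0: u0 ∈ [0, 7/55)
j=1 picked index 1: u0 ∈ [3/110, 1/10)
j=2 picked index 2: u0 ∈ [0, 8/55)
j=3 picked index 3: u0 ∈ [1/22, 7/110)
j=4 picked index 5: u0 ∈ [0, 8/55)
j=5 picked index 6: u0 ∈ [1/22, 3/22)
j=6 picked index 7: u0 ∈ [2/55, 1/5)
j=7 picked index 7: u0 ∈ [-7/110, 1/10)
j=8 picked index 8: u0 ∈ [0, 1/11)
j=9 picked index 9: u0 ∈ [-1/110, 1/10)
intersection: [1/22, 7/110)

1/22 7/110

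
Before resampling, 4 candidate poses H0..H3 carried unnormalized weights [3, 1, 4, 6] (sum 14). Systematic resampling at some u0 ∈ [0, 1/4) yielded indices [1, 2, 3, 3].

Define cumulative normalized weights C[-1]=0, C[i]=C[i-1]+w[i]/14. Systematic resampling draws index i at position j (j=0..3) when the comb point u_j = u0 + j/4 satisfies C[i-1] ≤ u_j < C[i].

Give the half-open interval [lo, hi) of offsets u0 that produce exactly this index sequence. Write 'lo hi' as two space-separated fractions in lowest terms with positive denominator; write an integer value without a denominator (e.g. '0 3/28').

C = [3/14, 2/7, 4/7, 1]
j=0 picked index 1: u0 ∈ [3/14, 2/7)
j=1 picked index 2: u0 ∈ [1/28, 9/28)
j=2 picked index 3: u0 ∈ [1/14, 1/2)
j=3 picked index 3: u0 ∈ [-5/28, 1/4)
intersection: [3/14, 1/4)

3/14 1/4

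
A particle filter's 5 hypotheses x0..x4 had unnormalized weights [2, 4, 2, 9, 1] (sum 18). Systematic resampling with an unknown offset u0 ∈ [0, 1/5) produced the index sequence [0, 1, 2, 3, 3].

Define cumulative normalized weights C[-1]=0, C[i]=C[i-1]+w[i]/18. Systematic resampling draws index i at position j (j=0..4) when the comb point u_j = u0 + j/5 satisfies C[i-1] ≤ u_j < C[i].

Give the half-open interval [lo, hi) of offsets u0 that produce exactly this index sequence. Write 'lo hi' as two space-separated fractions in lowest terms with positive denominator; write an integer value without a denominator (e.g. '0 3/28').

C = [1/9, 1/3, 4/9, 17/18, 1]
j=0 picked index 0: u0 ∈ [0, 1/9)
j=1 picked index 1: u0 ∈ [-4/45, 2/15)
j=2 picked index 2: u0 ∈ [-1/15, 2/45)
j=3 picked index 3: u0 ∈ [-7/45, 31/90)
j=4 picked index 3: u0 ∈ [-16/45, 13/90)
intersection: [0, 2/45)

0 2/45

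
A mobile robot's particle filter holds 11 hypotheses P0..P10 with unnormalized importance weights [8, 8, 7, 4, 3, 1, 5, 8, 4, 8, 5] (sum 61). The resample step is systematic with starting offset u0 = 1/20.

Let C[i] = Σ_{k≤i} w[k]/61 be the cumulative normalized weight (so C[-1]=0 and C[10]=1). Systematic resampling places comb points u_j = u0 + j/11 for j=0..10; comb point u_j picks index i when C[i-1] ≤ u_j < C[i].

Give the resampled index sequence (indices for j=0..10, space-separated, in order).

0 1 1 2 3 5 7 7 8 9 10

C = [8/61, 16/61, 23/61, 27/61, 30/61, 31/61, 36/61, 44/61, 48/61, 56/61, 1]
j=0: u_0=1/20 ∈ [0, 8/61) → index 0
j=1: u_1=31/220 ∈ [8/61, 16/61) → index 1
j=2: u_2=51/220 ∈ [8/61, 16/61) → index 1
j=3: u_3=71/220 ∈ [16/61, 23/61) → index 2
j=4: u_4=91/220 ∈ [23/61, 27/61) → index 3
j=5: u_5=111/220 ∈ [30/61, 31/61) → index 5
j=6: u_6=131/220 ∈ [36/61, 44/61) → index 7
j=7: u_7=151/220 ∈ [36/61, 44/61) → index 7
j=8: u_8=171/220 ∈ [44/61, 48/61) → index 8
j=9: u_9=191/220 ∈ [48/61, 56/61) → index 9
j=10: u_10=211/220 ∈ [56/61, 1) → index 10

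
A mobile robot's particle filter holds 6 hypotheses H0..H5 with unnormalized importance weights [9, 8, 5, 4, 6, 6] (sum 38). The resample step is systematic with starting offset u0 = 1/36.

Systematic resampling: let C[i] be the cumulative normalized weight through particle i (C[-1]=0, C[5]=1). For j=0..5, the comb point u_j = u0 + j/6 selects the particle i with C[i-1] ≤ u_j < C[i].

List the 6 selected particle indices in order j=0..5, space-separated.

0 0 1 2 4 5

C = [9/38, 17/38, 11/19, 13/19, 16/19, 1]
j=0: u_0=1/36 ∈ [0, 9/38) → index 0
j=1: u_1=7/36 ∈ [0, 9/38) → index 0
j=2: u_2=13/36 ∈ [9/38, 17/38) → index 1
j=3: u_3=19/36 ∈ [17/38, 11/19) → index 2
j=4: u_4=25/36 ∈ [13/19, 16/19) → index 4
j=5: u_5=31/36 ∈ [16/19, 1) → index 5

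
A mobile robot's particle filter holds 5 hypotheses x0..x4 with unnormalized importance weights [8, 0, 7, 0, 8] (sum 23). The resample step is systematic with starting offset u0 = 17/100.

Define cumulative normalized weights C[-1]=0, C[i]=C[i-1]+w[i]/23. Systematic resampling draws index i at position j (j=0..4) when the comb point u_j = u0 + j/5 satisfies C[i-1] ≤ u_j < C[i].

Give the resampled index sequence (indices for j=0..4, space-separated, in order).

0 2 2 4 4

C = [8/23, 8/23, 15/23, 15/23, 1]
j=0: u_0=17/100 ∈ [0, 8/23) → index 0
j=1: u_1=37/100 ∈ [8/23, 15/23) → index 2
j=2: u_2=57/100 ∈ [8/23, 15/23) → index 2
j=3: u_3=77/100 ∈ [15/23, 1) → index 4
j=4: u_4=97/100 ∈ [15/23, 1) → index 4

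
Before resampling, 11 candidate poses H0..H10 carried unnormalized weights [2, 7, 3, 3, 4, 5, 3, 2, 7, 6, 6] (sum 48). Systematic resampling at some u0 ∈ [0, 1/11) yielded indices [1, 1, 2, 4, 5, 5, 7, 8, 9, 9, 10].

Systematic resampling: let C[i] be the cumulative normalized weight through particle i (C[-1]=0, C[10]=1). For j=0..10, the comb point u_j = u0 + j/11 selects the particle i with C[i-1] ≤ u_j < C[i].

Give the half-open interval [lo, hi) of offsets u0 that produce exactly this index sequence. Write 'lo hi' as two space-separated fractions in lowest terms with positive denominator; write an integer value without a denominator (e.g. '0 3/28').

C = [1/24, 3/16, 1/4, 5/16, 19/48, 1/2, 9/16, 29/48, 3/4, 7/8, 1]
j=0 picked index 1: u0 ∈ [1/24, 3/16)
j=1 picked index 1: u0 ∈ [-13/264, 17/176)
j=2 picked index 2: u0 ∈ [1/176, 3/44)
j=3 picked index 4: u0 ∈ [7/176, 65/528)
j=4 picked index 5: u0 ∈ [17/528, 3/22)
j=5 picked index 5: u0 ∈ [-31/528, 1/22)
j=6 picked index 7: u0 ∈ [3/176, 31/528)
j=7 picked index 8: u0 ∈ [-17/528, 5/44)
j=8 picked index 9: u0 ∈ [1/44, 13/88)
j=9 picked index 9: u0 ∈ [-3/44, 5/88)
j=10 picked index 10: u0 ∈ [-3/88, 1/11)
intersection: [1/24, 1/22)

1/24 1/22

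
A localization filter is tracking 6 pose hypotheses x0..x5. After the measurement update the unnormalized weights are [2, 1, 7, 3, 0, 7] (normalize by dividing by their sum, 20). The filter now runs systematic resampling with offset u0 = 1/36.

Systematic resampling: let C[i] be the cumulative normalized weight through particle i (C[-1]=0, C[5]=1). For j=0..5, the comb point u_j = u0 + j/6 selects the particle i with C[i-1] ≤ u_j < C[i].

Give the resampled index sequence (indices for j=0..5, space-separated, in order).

C = [1/10, 3/20, 1/2, 13/20, 13/20, 1]
j=0: u_0=1/36 ∈ [0, 1/10) → index 0
j=1: u_1=7/36 ∈ [3/20, 1/2) → index 2
j=2: u_2=13/36 ∈ [3/20, 1/2) → index 2
j=3: u_3=19/36 ∈ [1/2, 13/20) → index 3
j=4: u_4=25/36 ∈ [13/20, 1) → index 5
j=5: u_5=31/36 ∈ [13/20, 1) → index 5

0 2 2 3 5 5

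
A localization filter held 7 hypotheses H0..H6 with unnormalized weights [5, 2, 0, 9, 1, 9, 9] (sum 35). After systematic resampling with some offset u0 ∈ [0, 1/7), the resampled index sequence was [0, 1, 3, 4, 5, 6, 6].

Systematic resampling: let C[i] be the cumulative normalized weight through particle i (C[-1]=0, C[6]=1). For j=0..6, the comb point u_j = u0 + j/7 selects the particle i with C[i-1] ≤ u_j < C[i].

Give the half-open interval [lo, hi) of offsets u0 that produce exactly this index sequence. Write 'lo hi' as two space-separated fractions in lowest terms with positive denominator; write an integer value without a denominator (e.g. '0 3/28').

C = [1/7, 1/5, 1/5, 16/35, 17/35, 26/35, 1]
j=0 picked index 0: u0 ∈ [0, 1/7)
j=1 picked index 1: u0 ∈ [0, 2/35)
j=2 picked index 3: u0 ∈ [-3/35, 6/35)
j=3 picked index 4: u0 ∈ [1/35, 2/35)
j=4 picked index 5: u0 ∈ [-3/35, 6/35)
j=5 picked index 6: u0 ∈ [1/35, 2/7)
j=6 picked index 6: u0 ∈ [-4/35, 1/7)
intersection: [1/35, 2/35)

1/35 2/35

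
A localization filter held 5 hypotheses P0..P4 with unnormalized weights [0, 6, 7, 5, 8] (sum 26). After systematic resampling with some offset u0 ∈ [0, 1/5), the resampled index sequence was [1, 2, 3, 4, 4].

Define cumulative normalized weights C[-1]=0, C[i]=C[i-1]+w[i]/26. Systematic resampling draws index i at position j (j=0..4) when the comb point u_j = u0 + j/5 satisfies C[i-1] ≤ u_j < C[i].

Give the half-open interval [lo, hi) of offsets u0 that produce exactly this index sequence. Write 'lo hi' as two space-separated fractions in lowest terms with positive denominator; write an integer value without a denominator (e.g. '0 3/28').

1/10 1/5

C = [0, 3/13, 1/2, 9/13, 1]
j=0 picked index 1: u0 ∈ [0, 3/13)
j=1 picked index 2: u0 ∈ [2/65, 3/10)
j=2 picked index 3: u0 ∈ [1/10, 19/65)
j=3 picked index 4: u0 ∈ [6/65, 2/5)
j=4 picked index 4: u0 ∈ [-7/65, 1/5)
intersection: [1/10, 1/5)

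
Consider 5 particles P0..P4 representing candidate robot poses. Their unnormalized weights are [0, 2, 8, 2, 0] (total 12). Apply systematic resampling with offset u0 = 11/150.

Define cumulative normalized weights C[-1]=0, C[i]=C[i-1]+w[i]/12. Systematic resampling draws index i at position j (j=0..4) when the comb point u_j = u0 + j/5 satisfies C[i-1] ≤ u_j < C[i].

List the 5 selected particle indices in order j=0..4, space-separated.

C = [0, 1/6, 5/6, 1, 1]
j=0: u_0=11/150 ∈ [0, 1/6) → index 1
j=1: u_1=41/150 ∈ [1/6, 5/6) → index 2
j=2: u_2=71/150 ∈ [1/6, 5/6) → index 2
j=3: u_3=101/150 ∈ [1/6, 5/6) → index 2
j=4: u_4=131/150 ∈ [5/6, 1) → index 3

1 2 2 2 3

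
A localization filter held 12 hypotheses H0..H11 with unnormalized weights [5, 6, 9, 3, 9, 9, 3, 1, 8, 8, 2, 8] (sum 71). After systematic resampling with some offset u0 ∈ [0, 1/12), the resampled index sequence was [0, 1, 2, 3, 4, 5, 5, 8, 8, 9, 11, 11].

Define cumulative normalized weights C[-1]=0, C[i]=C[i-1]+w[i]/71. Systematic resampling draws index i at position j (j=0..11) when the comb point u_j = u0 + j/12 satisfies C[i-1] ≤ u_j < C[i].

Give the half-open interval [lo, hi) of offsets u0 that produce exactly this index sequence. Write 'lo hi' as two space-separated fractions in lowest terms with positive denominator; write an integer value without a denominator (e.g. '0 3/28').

C = [5/71, 11/71, 20/71, 23/71, 32/71, 41/71, 44/71, 45/71, 53/71, 61/71, 63/71, 1]
j=0 picked index 0: u0 ∈ [0, 5/71)
j=1 picked index 1: u0 ∈ [-11/852, 61/852)
j=2 picked index 2: u0 ∈ [-5/426, 49/426)
j=3 picked index 3: u0 ∈ [9/284, 21/284)
j=4 picked index 4: u0 ∈ [-2/213, 25/213)
j=5 picked index 5: u0 ∈ [29/852, 137/852)
j=6 picked index 5: u0 ∈ [-7/142, 11/142)
j=7 picked index 8: u0 ∈ [43/852, 139/852)
j=8 picked index 8: u0 ∈ [-7/213, 17/213)
j=9 picked index 9: u0 ∈ [-1/284, 31/284)
j=10 picked index 11: u0 ∈ [23/426, 1/6)
j=11 picked index 11: u0 ∈ [-25/852, 1/12)
intersection: [23/426, 5/71)

23/426 5/71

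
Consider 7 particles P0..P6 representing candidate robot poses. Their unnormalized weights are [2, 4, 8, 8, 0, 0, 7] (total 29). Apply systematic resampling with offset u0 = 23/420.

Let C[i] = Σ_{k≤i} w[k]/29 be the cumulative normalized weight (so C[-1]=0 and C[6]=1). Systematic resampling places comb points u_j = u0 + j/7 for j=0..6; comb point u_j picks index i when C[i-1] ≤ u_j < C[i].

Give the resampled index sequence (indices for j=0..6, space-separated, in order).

C = [2/29, 6/29, 14/29, 22/29, 22/29, 22/29, 1]
j=0: u_0=23/420 ∈ [0, 2/29) → index 0
j=1: u_1=83/420 ∈ [2/29, 6/29) → index 1
j=2: u_2=143/420 ∈ [6/29, 14/29) → index 2
j=3: u_3=29/60 ∈ [14/29, 22/29) → index 3
j=4: u_4=263/420 ∈ [14/29, 22/29) → index 3
j=5: u_5=323/420 ∈ [22/29, 1) → index 6
j=6: u_6=383/420 ∈ [22/29, 1) → index 6

0 1 2 3 3 6 6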